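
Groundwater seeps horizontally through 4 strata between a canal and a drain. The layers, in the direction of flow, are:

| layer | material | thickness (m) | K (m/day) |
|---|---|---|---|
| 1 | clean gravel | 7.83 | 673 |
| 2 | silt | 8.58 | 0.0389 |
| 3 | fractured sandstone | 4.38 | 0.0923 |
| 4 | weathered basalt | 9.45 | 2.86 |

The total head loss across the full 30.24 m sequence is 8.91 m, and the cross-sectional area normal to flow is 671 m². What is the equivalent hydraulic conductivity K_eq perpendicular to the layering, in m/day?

0.111

Flow is perpendicular to layering, so the layers act in series and the equivalent K is the thickness-weighted harmonic mean.
Total thickness L = 7.83 + 8.58 + 4.38 + 9.45 = 30.24 m.
Σ(b_i/K_i) = 7.83/673 + 8.58/0.0389 + 4.38/0.0923 + 9.45/2.86 = 271.3 d.
K_eq = L / Σ(b_i/K_i) = 30.24 / 271.3 = 0.1114 m/day.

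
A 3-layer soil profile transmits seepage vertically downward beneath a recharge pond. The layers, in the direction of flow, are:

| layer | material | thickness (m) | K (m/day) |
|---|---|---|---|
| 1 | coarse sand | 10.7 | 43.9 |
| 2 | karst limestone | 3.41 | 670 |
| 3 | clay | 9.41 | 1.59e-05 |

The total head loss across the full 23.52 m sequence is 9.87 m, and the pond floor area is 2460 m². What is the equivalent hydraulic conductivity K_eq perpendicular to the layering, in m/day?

Flow is perpendicular to layering, so the layers act in series and the equivalent K is the thickness-weighted harmonic mean.
Total thickness L = 10.7 + 3.41 + 9.41 = 23.52 m.
Σ(b_i/K_i) = 10.7/43.9 + 3.41/670 + 9.41/1.59e-05 = 5.918e+05 d.
K_eq = L / Σ(b_i/K_i) = 23.52 / 5.918e+05 = 3.974e-05 m/day.

3.97e-05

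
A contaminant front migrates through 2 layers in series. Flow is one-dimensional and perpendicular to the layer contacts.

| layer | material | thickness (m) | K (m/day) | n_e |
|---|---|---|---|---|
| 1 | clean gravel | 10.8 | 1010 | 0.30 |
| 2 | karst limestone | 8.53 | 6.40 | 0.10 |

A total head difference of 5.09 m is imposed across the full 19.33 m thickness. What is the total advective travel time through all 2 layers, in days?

1.08

With flow normal to the layers, continuity requires the same specific discharge q through every layer.
Σ(b_i/K_i) = 10.8/1010 + 8.53/6.40 = 1.344 d.
q = Δh / Σ(b_i/K_i) = 5.09 / 1.344 = 3.789 m/day.
In each layer the seepage velocity is v_i = q/n_i, so the layer transit time is t_i = b_i·n_i / q:
  layer 1 (clean gravel): t_1 = 10.8 × 0.30 / 3.789 = 0.8552 d
  layer 2 (karst limestone): t_2 = 8.53 × 0.10 / 3.789 = 0.2251 d
Total t = Σ t_i = 1.080 days.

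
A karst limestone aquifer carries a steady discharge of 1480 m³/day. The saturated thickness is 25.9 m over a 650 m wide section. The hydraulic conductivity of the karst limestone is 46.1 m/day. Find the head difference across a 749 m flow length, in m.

1.43

Cross-sectional area A = 650 × 25.9 = 16835 m².
From Q = K·A·i, i = Q / (K·A) = 1480 / (46.10 × 16835) = 0.001907.
Head loss Δh = i · L = 0.001907 × 749 = 1.428 m.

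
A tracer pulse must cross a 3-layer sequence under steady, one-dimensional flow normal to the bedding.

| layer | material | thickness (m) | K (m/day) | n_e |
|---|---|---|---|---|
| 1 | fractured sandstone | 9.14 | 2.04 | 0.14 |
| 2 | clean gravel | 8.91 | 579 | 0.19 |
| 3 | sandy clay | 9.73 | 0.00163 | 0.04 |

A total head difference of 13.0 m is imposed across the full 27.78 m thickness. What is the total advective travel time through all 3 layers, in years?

With flow normal to the layers, continuity requires the same specific discharge q through every layer.
Σ(b_i/K_i) = 9.14/2.04 + 8.91/579 + 9.73/0.00163 = 5974 d.
q = Δh / Σ(b_i/K_i) = 13.0 / 5974 = 0.002176 m/day.
In each layer the seepage velocity is v_i = q/n_i, so the layer transit time is t_i = b_i·n_i / q:
  layer 1 (fractured sandstone): t_1 = 9.14 × 0.14 / 0.002176 = 588.0 d
  layer 2 (clean gravel): t_2 = 8.91 × 0.19 / 0.002176 = 777.9 d
  layer 3 (sandy clay): t_3 = 9.73 × 0.04 / 0.002176 = 178.8 d
Total t = Σ t_i = 1545 days = 4.229 years.

4.23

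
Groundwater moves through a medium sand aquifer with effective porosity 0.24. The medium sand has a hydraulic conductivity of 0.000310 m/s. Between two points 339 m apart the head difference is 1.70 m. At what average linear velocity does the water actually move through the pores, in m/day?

0.560

Convert K: 0.000310 m/s × 86400 = 26.78 m/day.
Hydraulic gradient i = Δh / L = 1.70 / 339 = 0.005015.
Darcy flux q = K · i = 26.78 × 0.005015 = 0.1343 m/day.
Seepage velocity v = q / n_e = 0.1343 / 0.24 = 0.5596 m/day.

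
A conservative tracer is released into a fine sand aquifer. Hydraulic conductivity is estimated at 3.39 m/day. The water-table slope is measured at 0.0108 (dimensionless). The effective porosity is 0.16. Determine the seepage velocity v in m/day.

0.229

Hydraulic gradient i = 0.0108.
Darcy flux q = K · i = 3.390 × 0.01080 = 0.03661 m/day.
Seepage velocity v = q / n_e = 0.03661 / 0.16 = 0.2288 m/day.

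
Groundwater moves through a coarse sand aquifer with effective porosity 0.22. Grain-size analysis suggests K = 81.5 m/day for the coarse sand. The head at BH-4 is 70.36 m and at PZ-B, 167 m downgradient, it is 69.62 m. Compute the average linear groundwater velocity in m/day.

1.64

Hydraulic gradient i = (70.36 − 69.62) / 167 = 0.74 / 167 = 0.004431.
Darcy flux q = K · i = 81.50 × 0.004431 = 0.3611 m/day.
Seepage velocity v = q / n_e = 0.3611 / 0.22 = 1.642 m/day.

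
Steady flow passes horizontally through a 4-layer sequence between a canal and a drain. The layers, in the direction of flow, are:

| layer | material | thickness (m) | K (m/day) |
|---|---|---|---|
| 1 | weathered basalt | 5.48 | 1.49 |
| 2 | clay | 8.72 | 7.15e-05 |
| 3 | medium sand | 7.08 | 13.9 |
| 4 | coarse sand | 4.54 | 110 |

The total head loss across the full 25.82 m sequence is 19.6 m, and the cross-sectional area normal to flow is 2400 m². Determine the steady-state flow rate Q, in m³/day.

Flow is perpendicular to layering, so the layers act in series and the equivalent K is the thickness-weighted harmonic mean.
Total thickness L = 5.48 + 8.72 + 7.08 + 4.54 = 25.82 m.
Σ(b_i/K_i) = 5.48/1.49 + 8.72/7.15e-05 + 7.08/13.9 + 4.54/110 = 1.220e+05 d.
K_eq = L / Σ(b_i/K_i) = 25.82 / 1.220e+05 = 0.0002117 m/day.
Q = K_eq · A · (Δh/L) = 0.0002117 × 2400 × (19.6/25.82) = 0.3857 m³/day.

0.386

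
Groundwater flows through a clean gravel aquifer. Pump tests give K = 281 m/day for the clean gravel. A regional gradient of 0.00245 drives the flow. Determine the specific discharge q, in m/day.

0.688

Hydraulic gradient i = 0.00245.
Specific discharge q = K · i = 281.0 × 0.002450 = 0.6885 m/day.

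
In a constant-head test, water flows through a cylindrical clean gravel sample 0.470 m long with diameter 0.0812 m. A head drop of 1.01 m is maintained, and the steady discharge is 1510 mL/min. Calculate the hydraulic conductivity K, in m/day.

Cross-sectional area A = π·(d/2)² = π × (0.0812/2)² = 0.005178 m².
Convert discharge: 1510 mL/min = 2.517e-05 m³/s.
Darcy's law rearranged: K = Q·L / (A·Δh) = 2.517e-05 × 0.470 / (0.005178 × 1.01) = 0.002262 m/s = 195.4 m/day.

195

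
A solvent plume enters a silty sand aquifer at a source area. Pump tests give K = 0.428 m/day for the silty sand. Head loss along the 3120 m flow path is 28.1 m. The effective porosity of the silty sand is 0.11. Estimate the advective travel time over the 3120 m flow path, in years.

244

Hydraulic gradient i = Δh / L = 28.1 / 3120 = 0.009006.
Darcy flux q = K · i = 0.4280 × 0.009006 = 0.003855 m/day.
Seepage velocity v = q / n_e = 0.003855 / 0.11 = 0.03504 m/day.
Travel time t = L / v = 3120 / 0.03504 = 89033 days = 243.8 years.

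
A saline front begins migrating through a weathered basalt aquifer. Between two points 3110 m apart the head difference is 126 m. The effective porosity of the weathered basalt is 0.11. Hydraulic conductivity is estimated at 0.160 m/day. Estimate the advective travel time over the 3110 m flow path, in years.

144

Hydraulic gradient i = Δh / L = 126 / 3110 = 0.04051.
Darcy flux q = K · i = 0.1600 × 0.04051 = 0.006482 m/day.
Seepage velocity v = q / n_e = 0.006482 / 0.11 = 0.05893 m/day.
Travel time t = L / v = 3110 / 0.05893 = 52774 days = 144.5 years.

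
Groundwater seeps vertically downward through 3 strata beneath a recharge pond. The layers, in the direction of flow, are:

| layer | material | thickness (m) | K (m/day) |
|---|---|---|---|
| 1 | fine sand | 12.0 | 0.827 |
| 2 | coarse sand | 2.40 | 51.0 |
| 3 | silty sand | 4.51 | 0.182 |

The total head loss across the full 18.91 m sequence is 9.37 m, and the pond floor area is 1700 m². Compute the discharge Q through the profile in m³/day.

Flow is perpendicular to layering, so the layers act in series and the equivalent K is the thickness-weighted harmonic mean.
Total thickness L = 12.0 + 2.40 + 4.51 = 18.91 m.
Σ(b_i/K_i) = 12.0/0.827 + 2.40/51.0 + 4.51/0.182 = 39.34 d.
K_eq = L / Σ(b_i/K_i) = 18.91 / 39.34 = 0.4807 m/day.
Q = K_eq · A · (Δh/L) = 0.4807 × 1700 × (9.37/18.91) = 404.9 m³/day.

405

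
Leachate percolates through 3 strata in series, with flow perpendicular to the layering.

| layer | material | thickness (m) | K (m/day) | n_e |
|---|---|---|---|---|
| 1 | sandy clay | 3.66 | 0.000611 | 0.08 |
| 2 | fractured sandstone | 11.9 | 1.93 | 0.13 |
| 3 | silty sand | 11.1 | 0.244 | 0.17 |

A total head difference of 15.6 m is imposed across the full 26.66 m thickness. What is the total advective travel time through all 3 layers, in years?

3.95

With flow normal to the layers, continuity requires the same specific discharge q through every layer.
Σ(b_i/K_i) = 3.66/0.000611 + 11.9/1.93 + 11.1/0.244 = 6042 d.
q = Δh / Σ(b_i/K_i) = 15.6 / 6042 = 0.002582 m/day.
In each layer the seepage velocity is v_i = q/n_i, so the layer transit time is t_i = b_i·n_i / q:
  layer 1 (sandy clay): t_1 = 3.66 × 0.08 / 0.002582 = 113.4 d
  layer 2 (fractured sandstone): t_2 = 11.9 × 0.13 / 0.002582 = 599.1 d
  layer 3 (silty sand): t_3 = 11.1 × 0.17 / 0.002582 = 730.8 d
Total t = Σ t_i = 1443 days = 3.952 years.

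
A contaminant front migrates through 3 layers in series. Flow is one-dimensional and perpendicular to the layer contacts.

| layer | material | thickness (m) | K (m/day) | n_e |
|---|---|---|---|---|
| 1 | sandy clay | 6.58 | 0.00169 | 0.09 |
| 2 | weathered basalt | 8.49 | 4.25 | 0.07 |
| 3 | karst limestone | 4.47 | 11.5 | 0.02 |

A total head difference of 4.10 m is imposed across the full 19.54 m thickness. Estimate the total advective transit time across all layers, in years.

3.32

With flow normal to the layers, continuity requires the same specific discharge q through every layer.
Σ(b_i/K_i) = 6.58/0.00169 + 8.49/4.25 + 4.47/11.5 = 3896 d.
q = Δh / Σ(b_i/K_i) = 4.10 / 3896 = 0.001052 m/day.
In each layer the seepage velocity is v_i = q/n_i, so the layer transit time is t_i = b_i·n_i / q:
  layer 1 (sandy clay): t_1 = 6.58 × 0.09 / 0.001052 = 562.7 d
  layer 2 (weathered basalt): t_2 = 8.49 × 0.07 / 0.001052 = 564.7 d
  layer 3 (karst limestone): t_3 = 4.47 × 0.02 / 0.001052 = 84.95 d
Total t = Σ t_i = 1212 days = 3.319 years.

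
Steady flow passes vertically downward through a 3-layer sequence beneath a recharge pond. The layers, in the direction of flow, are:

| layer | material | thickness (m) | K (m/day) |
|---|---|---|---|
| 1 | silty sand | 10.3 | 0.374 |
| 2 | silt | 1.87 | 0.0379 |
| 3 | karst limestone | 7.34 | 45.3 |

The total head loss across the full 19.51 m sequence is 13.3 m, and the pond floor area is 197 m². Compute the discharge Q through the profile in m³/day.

Flow is perpendicular to layering, so the layers act in series and the equivalent K is the thickness-weighted harmonic mean.
Total thickness L = 10.3 + 1.87 + 7.34 = 19.51 m.
Σ(b_i/K_i) = 10.3/0.374 + 1.87/0.0379 + 7.34/45.3 = 77.04 d.
K_eq = L / Σ(b_i/K_i) = 19.51 / 77.04 = 0.2532 m/day.
Q = K_eq · A · (Δh/L) = 0.2532 × 197 × (13.3/19.51) = 34.01 m³/day.

34.0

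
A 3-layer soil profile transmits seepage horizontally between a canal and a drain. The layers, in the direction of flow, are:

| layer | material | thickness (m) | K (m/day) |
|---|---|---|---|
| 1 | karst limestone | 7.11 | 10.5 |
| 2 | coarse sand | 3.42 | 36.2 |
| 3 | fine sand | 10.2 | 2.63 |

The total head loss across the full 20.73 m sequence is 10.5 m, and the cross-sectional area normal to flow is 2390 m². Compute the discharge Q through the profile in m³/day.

Flow is perpendicular to layering, so the layers act in series and the equivalent K is the thickness-weighted harmonic mean.
Total thickness L = 7.11 + 3.42 + 10.2 = 20.73 m.
Σ(b_i/K_i) = 7.11/10.5 + 3.42/36.2 + 10.2/2.63 = 4.650 d.
K_eq = L / Σ(b_i/K_i) = 20.73 / 4.650 = 4.458 m/day.
Q = K_eq · A · (Δh/L) = 4.458 × 2390 × (10.5/20.73) = 5397 m³/day.

5400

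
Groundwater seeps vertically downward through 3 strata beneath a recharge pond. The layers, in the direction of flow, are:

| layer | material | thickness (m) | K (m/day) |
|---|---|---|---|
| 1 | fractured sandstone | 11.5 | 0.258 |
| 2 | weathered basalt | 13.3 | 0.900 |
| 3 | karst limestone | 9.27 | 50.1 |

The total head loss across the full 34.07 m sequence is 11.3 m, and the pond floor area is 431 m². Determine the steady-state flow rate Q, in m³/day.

81.8

Flow is perpendicular to layering, so the layers act in series and the equivalent K is the thickness-weighted harmonic mean.
Total thickness L = 11.5 + 13.3 + 9.27 = 34.07 m.
Σ(b_i/K_i) = 11.5/0.258 + 13.3/0.900 + 9.27/50.1 = 59.54 d.
K_eq = L / Σ(b_i/K_i) = 34.07 / 59.54 = 0.5723 m/day.
Q = K_eq · A · (Δh/L) = 0.5723 × 431 × (11.3/34.07) = 81.80 m³/day.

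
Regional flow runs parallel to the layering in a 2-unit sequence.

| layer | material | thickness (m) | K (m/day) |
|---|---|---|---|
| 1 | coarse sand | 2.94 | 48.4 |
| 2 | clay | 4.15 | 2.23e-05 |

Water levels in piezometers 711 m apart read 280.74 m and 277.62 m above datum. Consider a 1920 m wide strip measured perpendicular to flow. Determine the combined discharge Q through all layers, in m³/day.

Flow is parallel to layering, so each bed carries its own Darcy discharge and the transmissivities add.
Σ(K_i·b_i) = 48.4×2.94 + 2.23e-05×4.15 = 142.3 m²/day.
Hydraulic gradient i = (280.74 − 277.62) / 711 = 3.12 / 711 = 0.004388.
Q = Σ(K_i·b_i) · W · i = 142.3 × 1920 × 0.004388 = 1199 m³/day.

1200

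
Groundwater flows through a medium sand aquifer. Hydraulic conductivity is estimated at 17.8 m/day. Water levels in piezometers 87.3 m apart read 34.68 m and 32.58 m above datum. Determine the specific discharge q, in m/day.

0.428

Hydraulic gradient i = (34.68 − 32.58) / 87.3 = 2.1 / 87.3 = 0.02405.
Specific discharge q = K · i = 17.80 × 0.02405 = 0.4282 m/day.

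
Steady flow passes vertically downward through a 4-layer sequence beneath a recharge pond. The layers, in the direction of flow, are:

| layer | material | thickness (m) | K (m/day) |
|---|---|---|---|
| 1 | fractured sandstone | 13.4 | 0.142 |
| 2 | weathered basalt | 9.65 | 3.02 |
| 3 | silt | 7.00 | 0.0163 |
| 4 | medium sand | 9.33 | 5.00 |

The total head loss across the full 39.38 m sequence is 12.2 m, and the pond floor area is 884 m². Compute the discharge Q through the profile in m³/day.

20.4

Flow is perpendicular to layering, so the layers act in series and the equivalent K is the thickness-weighted harmonic mean.
Total thickness L = 13.4 + 9.65 + 7.00 + 9.33 = 39.38 m.
Σ(b_i/K_i) = 13.4/0.142 + 9.65/3.02 + 7.00/0.0163 + 9.33/5.00 = 528.9 d.
K_eq = L / Σ(b_i/K_i) = 39.38 / 528.9 = 0.07446 m/day.
Q = K_eq · A · (Δh/L) = 0.07446 × 884 × (12.2/39.38) = 20.39 m³/day.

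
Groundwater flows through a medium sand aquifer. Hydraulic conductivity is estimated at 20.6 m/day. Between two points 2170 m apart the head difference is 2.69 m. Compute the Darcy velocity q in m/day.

0.0255

Hydraulic gradient i = Δh / L = 2.69 / 2170 = 0.001240.
Specific discharge q = K · i = 20.60 × 0.001240 = 0.02554 m/day.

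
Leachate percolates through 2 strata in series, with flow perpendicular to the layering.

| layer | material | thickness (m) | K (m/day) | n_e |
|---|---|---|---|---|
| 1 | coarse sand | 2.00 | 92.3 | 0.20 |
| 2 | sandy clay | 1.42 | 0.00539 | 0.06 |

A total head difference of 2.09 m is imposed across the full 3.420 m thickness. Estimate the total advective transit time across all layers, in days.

61.2

With flow normal to the layers, continuity requires the same specific discharge q through every layer.
Σ(b_i/K_i) = 2.00/92.3 + 1.42/0.00539 = 263.5 d.
q = Δh / Σ(b_i/K_i) = 2.09 / 263.5 = 0.007933 m/day.
In each layer the seepage velocity is v_i = q/n_i, so the layer transit time is t_i = b_i·n_i / q:
  layer 1 (coarse sand): t_1 = 2.00 × 0.20 / 0.007933 = 50.43 d
  layer 2 (sandy clay): t_2 = 1.42 × 0.06 / 0.007933 = 10.74 d
Total t = Σ t_i = 61.17 days.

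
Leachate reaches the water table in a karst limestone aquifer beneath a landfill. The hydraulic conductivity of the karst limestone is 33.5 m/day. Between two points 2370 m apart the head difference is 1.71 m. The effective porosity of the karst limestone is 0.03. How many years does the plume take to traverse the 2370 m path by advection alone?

Hydraulic gradient i = Δh / L = 1.71 / 2370 = 0.0007215.
Darcy flux q = K · i = 33.50 × 0.0007215 = 0.02417 m/day.
Seepage velocity v = q / n_e = 0.02417 / 0.03 = 0.8057 m/day.
Travel time t = L / v = 2370 / 0.8057 = 2942 days = 8.054 years.

8.05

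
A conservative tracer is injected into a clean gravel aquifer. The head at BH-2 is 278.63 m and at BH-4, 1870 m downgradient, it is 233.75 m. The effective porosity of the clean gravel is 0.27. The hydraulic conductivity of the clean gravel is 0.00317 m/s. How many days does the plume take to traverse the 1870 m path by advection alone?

76.8

Convert K: 0.00317 m/s × 86400 = 273.9 m/day.
Hydraulic gradient i = (278.63 − 233.75) / 1870 = 44.88 / 1870 = 0.02400.
Darcy flux q = K · i = 273.9 × 0.02400 = 6.573 m/day.
Seepage velocity v = q / n_e = 6.573 / 0.27 = 24.35 m/day.
Travel time t = L / v = 1870 / 24.35 = 76.81 days.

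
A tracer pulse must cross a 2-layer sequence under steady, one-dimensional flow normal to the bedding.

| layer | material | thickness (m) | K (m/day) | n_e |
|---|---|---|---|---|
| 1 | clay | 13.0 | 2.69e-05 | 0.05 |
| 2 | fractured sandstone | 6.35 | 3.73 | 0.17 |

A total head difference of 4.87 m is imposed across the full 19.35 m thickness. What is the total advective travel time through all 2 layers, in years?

470

With flow normal to the layers, continuity requires the same specific discharge q through every layer.
Σ(b_i/K_i) = 13.0/2.69e-05 + 6.35/3.73 = 4.833e+05 d.
q = Δh / Σ(b_i/K_i) = 4.87 / 4.833e+05 = 1.008e-05 m/day.
In each layer the seepage velocity is v_i = q/n_i, so the layer transit time is t_i = b_i·n_i / q:
  layer 1 (clay): t_1 = 13.0 × 0.05 / 1.008e-05 = 64503 d
  layer 2 (fractured sandstone): t_2 = 6.35 × 0.17 / 1.008e-05 = 1.071e+05 d
Total t = Σ t_i = 1.716e+05 days = 469.9 years.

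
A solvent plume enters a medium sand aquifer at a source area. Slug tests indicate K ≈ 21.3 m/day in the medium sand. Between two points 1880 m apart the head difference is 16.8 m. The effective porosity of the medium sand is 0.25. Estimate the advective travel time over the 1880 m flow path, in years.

Hydraulic gradient i = Δh / L = 16.8 / 1880 = 0.008936.
Darcy flux q = K · i = 21.30 × 0.008936 = 0.1903 m/day.
Seepage velocity v = q / n_e = 0.1903 / 0.25 = 0.7614 m/day.
Travel time t = L / v = 1880 / 0.7614 = 2469 days = 6.760 years.

6.76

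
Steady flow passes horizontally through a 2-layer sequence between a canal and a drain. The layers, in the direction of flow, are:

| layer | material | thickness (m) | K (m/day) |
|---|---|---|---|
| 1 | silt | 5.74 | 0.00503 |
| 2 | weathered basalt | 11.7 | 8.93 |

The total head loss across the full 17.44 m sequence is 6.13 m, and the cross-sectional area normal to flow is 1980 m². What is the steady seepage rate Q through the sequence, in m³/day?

10.6

Flow is perpendicular to layering, so the layers act in series and the equivalent K is the thickness-weighted harmonic mean.
Total thickness L = 5.74 + 11.7 = 17.44 m.
Σ(b_i/K_i) = 5.74/0.00503 + 11.7/8.93 = 1142 d.
K_eq = L / Σ(b_i/K_i) = 17.44 / 1142 = 0.01527 m/day.
Q = K_eq · A · (Δh/L) = 0.01527 × 1980 × (6.13/17.44) = 10.62 m³/day.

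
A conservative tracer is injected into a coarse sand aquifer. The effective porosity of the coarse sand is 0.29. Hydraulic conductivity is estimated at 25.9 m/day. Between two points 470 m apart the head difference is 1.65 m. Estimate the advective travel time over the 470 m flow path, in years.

4.10

Hydraulic gradient i = Δh / L = 1.65 / 470 = 0.003511.
Darcy flux q = K · i = 25.90 × 0.003511 = 0.09093 m/day.
Seepage velocity v = q / n_e = 0.09093 / 0.29 = 0.3135 m/day.
Travel time t = L / v = 470 / 0.3135 = 1499 days = 4.104 years.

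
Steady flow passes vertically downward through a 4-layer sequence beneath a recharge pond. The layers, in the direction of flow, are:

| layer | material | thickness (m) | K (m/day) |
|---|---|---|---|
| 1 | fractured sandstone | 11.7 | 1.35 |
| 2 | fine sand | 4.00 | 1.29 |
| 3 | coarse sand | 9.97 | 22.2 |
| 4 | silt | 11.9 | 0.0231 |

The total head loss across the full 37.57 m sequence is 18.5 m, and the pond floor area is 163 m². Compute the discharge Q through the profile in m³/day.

Flow is perpendicular to layering, so the layers act in series and the equivalent K is the thickness-weighted harmonic mean.
Total thickness L = 11.7 + 4.00 + 9.97 + 11.9 = 37.57 m.
Σ(b_i/K_i) = 11.7/1.35 + 4.00/1.29 + 9.97/22.2 + 11.9/0.0231 = 527.4 d.
K_eq = L / Σ(b_i/K_i) = 37.57 / 527.4 = 0.07124 m/day.
Q = K_eq · A · (Δh/L) = 0.07124 × 163 × (18.5/37.57) = 5.718 m³/day.

5.72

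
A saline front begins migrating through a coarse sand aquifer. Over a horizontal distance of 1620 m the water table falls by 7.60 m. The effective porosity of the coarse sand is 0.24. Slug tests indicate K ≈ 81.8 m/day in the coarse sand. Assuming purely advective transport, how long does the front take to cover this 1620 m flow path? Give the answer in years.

2.77

Hydraulic gradient i = Δh / L = 7.60 / 1620 = 0.004691.
Darcy flux q = K · i = 81.80 × 0.004691 = 0.3838 m/day.
Seepage velocity v = q / n_e = 0.3838 / 0.24 = 1.599 m/day.
Travel time t = L / v = 1620 / 1.599 = 1013 days = 2.774 years.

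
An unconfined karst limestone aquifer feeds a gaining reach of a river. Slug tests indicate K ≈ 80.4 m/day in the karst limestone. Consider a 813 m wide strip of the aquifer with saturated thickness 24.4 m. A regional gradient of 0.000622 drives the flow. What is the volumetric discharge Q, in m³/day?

992

Cross-sectional area A = 813 × 24.4 = 19837 m².
Hydraulic gradient i = 0.000622.
Darcy's law: Q = K · A · i = 80.40 × 19837 × 0.0006220 = 992.0 m³/day.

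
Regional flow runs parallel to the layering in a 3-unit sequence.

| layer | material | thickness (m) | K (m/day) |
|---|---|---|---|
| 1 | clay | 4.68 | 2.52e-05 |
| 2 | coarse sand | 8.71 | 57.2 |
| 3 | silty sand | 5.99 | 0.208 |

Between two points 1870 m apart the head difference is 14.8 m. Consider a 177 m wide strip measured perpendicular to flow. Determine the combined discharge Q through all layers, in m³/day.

Flow is parallel to layering, so each bed carries its own Darcy discharge and the transmissivities add.
Σ(K_i·b_i) = 2.52e-05×4.68 + 57.2×8.71 + 0.208×5.99 = 499.5 m²/day.
Hydraulic gradient i = Δh / L = 14.8 / 1870 = 0.007914.
Q = Σ(K_i·b_i) · W · i = 499.5 × 177 × 0.007914 = 699.7 m³/day.

700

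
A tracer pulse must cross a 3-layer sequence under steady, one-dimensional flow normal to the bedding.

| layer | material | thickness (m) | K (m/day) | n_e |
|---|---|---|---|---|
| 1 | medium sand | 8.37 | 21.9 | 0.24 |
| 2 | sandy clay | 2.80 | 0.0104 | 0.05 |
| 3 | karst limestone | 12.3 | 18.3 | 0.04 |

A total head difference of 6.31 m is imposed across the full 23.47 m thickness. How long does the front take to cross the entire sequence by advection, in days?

113

With flow normal to the layers, continuity requires the same specific discharge q through every layer.
Σ(b_i/K_i) = 8.37/21.9 + 2.80/0.0104 + 12.3/18.3 = 270.3 d.
q = Δh / Σ(b_i/K_i) = 6.31 / 270.3 = 0.02335 m/day.
In each layer the seepage velocity is v_i = q/n_i, so the layer transit time is t_i = b_i·n_i / q:
  layer 1 (medium sand): t_1 = 8.37 × 0.24 / 0.02335 = 86.05 d
  layer 2 (sandy clay): t_2 = 2.80 × 0.05 / 0.02335 = 5.997 d
  layer 3 (karst limestone): t_3 = 12.3 × 0.04 / 0.02335 = 21.07 d
Total t = Σ t_i = 113.1 days.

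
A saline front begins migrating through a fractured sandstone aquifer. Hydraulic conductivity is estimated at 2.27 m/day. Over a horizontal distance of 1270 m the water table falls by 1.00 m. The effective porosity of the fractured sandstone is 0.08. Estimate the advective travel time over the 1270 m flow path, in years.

Hydraulic gradient i = Δh / L = 1.00 / 1270 = 0.0007874.
Darcy flux q = K · i = 2.270 × 0.0007874 = 0.001787 m/day.
Seepage velocity v = q / n_e = 0.001787 / 0.08 = 0.02234 m/day.
Travel time t = L / v = 1270 / 0.02234 = 56842 days = 155.6 years.

156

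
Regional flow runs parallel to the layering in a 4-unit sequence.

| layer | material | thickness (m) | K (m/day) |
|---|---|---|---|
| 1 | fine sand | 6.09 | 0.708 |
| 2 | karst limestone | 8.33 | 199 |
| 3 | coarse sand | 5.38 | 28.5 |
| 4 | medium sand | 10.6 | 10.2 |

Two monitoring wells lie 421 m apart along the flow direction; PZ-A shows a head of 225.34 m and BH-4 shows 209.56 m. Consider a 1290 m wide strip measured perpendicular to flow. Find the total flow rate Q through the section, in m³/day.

Flow is parallel to layering, so each bed carries its own Darcy discharge and the transmissivities add.
Σ(K_i·b_i) = 0.708×6.09 + 199×8.33 + 28.5×5.38 + 10.2×10.6 = 1923 m²/day.
Hydraulic gradient i = (225.34 − 209.56) / 421 = 15.78 / 421 = 0.03748.
Q = Σ(K_i·b_i) · W · i = 1923 × 1290 × 0.03748 = 93002 m³/day.

93000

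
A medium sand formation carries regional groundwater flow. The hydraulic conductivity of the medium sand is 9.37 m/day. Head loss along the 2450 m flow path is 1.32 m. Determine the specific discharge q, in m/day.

Hydraulic gradient i = Δh / L = 1.32 / 2450 = 0.0005388.
Specific discharge q = K · i = 9.370 × 0.0005388 = 0.005048 m/day.

0.00505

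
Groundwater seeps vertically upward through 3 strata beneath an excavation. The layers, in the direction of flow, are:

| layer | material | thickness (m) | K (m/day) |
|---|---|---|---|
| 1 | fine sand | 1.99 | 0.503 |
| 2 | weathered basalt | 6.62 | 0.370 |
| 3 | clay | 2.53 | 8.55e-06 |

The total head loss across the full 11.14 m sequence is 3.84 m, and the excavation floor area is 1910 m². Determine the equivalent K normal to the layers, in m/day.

Flow is perpendicular to layering, so the layers act in series and the equivalent K is the thickness-weighted harmonic mean.
Total thickness L = 1.99 + 6.62 + 2.53 = 11.14 m.
Σ(b_i/K_i) = 1.99/0.503 + 6.62/0.370 + 2.53/8.55e-06 = 2.959e+05 d.
K_eq = L / Σ(b_i/K_i) = 11.14 / 2.959e+05 = 3.764e-05 m/day.

3.76e-05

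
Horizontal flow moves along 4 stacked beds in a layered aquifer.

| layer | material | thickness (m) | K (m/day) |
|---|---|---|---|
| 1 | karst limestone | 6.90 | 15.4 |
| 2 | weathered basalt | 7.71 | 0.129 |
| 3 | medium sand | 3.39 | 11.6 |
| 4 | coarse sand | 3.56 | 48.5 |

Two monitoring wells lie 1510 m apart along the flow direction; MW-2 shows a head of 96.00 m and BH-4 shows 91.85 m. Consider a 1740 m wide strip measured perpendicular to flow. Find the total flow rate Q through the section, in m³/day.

1530

Flow is parallel to layering, so each bed carries its own Darcy discharge and the transmissivities add.
Σ(K_i·b_i) = 15.4×6.90 + 0.129×7.71 + 11.6×3.39 + 48.5×3.56 = 319.2 m²/day.
Hydraulic gradient i = (96.00 − 91.85) / 1510 = 4.15 / 1510 = 0.002748.
Q = Σ(K_i·b_i) · W · i = 319.2 × 1740 × 0.002748 = 1527 m³/day.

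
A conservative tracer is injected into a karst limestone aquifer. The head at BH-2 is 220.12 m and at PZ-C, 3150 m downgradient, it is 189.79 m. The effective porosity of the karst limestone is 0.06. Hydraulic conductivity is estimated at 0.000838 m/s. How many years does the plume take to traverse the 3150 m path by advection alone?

0.742

Convert K: 0.000838 m/s × 86400 = 72.40 m/day.
Hydraulic gradient i = (220.12 − 189.79) / 3150 = 30.33 / 3150 = 0.009629.
Darcy flux q = K · i = 72.40 × 0.009629 = 0.6971 m/day.
Seepage velocity v = q / n_e = 0.6971 / 0.06 = 11.62 m/day.
Travel time t = L / v = 3150 / 11.62 = 271.1 days = 0.7423 years.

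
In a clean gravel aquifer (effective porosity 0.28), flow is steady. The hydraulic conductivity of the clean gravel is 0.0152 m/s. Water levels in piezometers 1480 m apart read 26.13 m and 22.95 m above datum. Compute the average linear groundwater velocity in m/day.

10.1

Convert K: 0.0152 m/s × 86400 = 1313 m/day.
Hydraulic gradient i = (26.13 − 22.95) / 1480 = 3.18 / 1480 = 0.002149.
Darcy flux q = K · i = 1313 × 0.002149 = 2.822 m/day.
Seepage velocity v = q / n_e = 2.822 / 0.28 = 10.08 m/day.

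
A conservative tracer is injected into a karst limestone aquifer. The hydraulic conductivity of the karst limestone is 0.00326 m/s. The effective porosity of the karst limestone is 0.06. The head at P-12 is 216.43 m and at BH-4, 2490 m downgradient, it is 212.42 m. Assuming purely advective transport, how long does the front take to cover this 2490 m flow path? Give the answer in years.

Convert K: 0.00326 m/s × 86400 = 281.7 m/day.
Hydraulic gradient i = (216.43 − 212.42) / 2490 = 4.01 / 2490 = 0.001610.
Darcy flux q = K · i = 281.7 × 0.001610 = 0.4536 m/day.
Seepage velocity v = q / n_e = 0.4536 / 0.06 = 7.560 m/day.
Travel time t = L / v = 2490 / 7.560 = 329.4 days = 0.9017 years.

0.902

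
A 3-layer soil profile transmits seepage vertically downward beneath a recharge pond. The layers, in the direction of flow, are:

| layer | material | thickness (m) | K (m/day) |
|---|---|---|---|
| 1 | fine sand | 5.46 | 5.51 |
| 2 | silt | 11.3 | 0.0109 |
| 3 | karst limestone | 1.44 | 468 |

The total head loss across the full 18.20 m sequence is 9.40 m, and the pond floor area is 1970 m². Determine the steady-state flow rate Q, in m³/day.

Flow is perpendicular to layering, so the layers act in series and the equivalent K is the thickness-weighted harmonic mean.
Total thickness L = 5.46 + 11.3 + 1.44 = 18.20 m.
Σ(b_i/K_i) = 5.46/5.51 + 11.3/0.0109 + 1.44/468 = 1038 d.
K_eq = L / Σ(b_i/K_i) = 18.20 / 1038 = 0.01754 m/day.
Q = K_eq · A · (Δh/L) = 0.01754 × 1970 × (9.40/18.20) = 17.85 m³/day.

17.8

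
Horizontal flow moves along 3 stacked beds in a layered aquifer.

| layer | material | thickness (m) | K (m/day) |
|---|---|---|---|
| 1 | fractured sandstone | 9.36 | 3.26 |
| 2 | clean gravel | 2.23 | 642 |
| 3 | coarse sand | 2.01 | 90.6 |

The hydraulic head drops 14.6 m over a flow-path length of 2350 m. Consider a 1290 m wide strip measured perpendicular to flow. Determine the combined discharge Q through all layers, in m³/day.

Flow is parallel to layering, so each bed carries its own Darcy discharge and the transmissivities add.
Σ(K_i·b_i) = 3.26×9.36 + 642×2.23 + 90.6×2.01 = 1644 m²/day.
Hydraulic gradient i = Δh / L = 14.6 / 2350 = 0.006213.
Q = Σ(K_i·b_i) · W · i = 1644 × 1290 × 0.006213 = 13178 m³/day.

13200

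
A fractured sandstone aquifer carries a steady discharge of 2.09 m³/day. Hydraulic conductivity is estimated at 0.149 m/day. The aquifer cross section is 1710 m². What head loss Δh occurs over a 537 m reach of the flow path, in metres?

From Q = K·A·i, i = Q / (K·A) = 2.09 / (0.1490 × 1710) = 0.008203.
Head loss Δh = i · L = 0.008203 × 537 = 4.405 m.

4.40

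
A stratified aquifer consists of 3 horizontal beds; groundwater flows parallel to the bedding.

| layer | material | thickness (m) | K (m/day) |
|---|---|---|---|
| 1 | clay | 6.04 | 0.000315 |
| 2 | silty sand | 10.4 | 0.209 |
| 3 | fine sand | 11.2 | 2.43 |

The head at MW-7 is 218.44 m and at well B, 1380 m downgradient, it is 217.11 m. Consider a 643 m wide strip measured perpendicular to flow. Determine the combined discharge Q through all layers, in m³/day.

18.2

Flow is parallel to layering, so each bed carries its own Darcy discharge and the transmissivities add.
Σ(K_i·b_i) = 0.000315×6.04 + 0.209×10.4 + 2.43×11.2 = 29.39 m²/day.
Hydraulic gradient i = (218.44 − 217.11) / 1380 = 1.33 / 1380 = 0.0009638.
Q = Σ(K_i·b_i) · W · i = 29.39 × 643 × 0.0009638 = 18.21 m³/day.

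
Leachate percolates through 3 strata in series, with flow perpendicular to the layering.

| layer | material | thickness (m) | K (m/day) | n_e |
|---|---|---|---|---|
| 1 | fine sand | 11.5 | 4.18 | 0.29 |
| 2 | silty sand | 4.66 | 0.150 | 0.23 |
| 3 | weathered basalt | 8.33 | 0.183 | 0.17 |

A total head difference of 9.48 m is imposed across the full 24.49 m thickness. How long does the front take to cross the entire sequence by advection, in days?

With flow normal to the layers, continuity requires the same specific discharge q through every layer.
Σ(b_i/K_i) = 11.5/4.18 + 4.66/0.150 + 8.33/0.183 = 79.34 d.
q = Δh / Σ(b_i/K_i) = 9.48 / 79.34 = 0.1195 m/day.
In each layer the seepage velocity is v_i = q/n_i, so the layer transit time is t_i = b_i·n_i / q:
  layer 1 (fine sand): t_1 = 11.5 × 0.29 / 0.1195 = 27.91 d
  layer 2 (silty sand): t_2 = 4.66 × 0.23 / 0.1195 = 8.970 d
  layer 3 (weathered basalt): t_3 = 8.33 × 0.17 / 0.1195 = 11.85 d
Total t = Σ t_i = 48.73 days.

48.7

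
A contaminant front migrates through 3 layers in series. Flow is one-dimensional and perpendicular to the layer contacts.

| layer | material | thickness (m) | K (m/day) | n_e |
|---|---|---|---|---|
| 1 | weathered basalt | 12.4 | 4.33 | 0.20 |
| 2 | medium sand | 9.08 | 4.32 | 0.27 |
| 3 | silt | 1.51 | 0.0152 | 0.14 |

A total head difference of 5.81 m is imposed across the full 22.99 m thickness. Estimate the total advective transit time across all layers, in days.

With flow normal to the layers, continuity requires the same specific discharge q through every layer.
Σ(b_i/K_i) = 12.4/4.33 + 9.08/4.32 + 1.51/0.0152 = 104.3 d.
q = Δh / Σ(b_i/K_i) = 5.81 / 104.3 = 0.05570 m/day.
In each layer the seepage velocity is v_i = q/n_i, so the layer transit time is t_i = b_i·n_i / q:
  layer 1 (weathered basalt): t_1 = 12.4 × 0.20 / 0.05570 = 44.52 d
  layer 2 (medium sand): t_2 = 9.08 × 0.27 / 0.05570 = 44.01 d
  layer 3 (silt): t_3 = 1.51 × 0.14 / 0.05570 = 3.795 d
Total t = Σ t_i = 92.33 days.

92.3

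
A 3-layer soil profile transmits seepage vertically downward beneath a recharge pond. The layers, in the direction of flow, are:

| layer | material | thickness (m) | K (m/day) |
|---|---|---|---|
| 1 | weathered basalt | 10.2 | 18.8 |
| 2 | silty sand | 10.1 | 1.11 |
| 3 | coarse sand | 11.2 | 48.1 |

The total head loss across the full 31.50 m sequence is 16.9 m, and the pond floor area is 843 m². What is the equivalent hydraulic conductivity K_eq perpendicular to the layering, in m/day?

3.19

Flow is perpendicular to layering, so the layers act in series and the equivalent K is the thickness-weighted harmonic mean.
Total thickness L = 10.2 + 10.1 + 11.2 = 31.50 m.
Σ(b_i/K_i) = 10.2/18.8 + 10.1/1.11 + 11.2/48.1 = 9.875 d.
K_eq = L / Σ(b_i/K_i) = 31.50 / 9.875 = 3.190 m/day.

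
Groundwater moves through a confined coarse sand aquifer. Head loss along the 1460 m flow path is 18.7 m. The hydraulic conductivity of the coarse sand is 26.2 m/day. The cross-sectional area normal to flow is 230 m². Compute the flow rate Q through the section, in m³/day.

77.2

Hydraulic gradient i = Δh / L = 18.7 / 1460 = 0.01281.
Darcy's law: Q = K · A · i = 26.20 × 230.0 × 0.01281 = 77.18 m³/day.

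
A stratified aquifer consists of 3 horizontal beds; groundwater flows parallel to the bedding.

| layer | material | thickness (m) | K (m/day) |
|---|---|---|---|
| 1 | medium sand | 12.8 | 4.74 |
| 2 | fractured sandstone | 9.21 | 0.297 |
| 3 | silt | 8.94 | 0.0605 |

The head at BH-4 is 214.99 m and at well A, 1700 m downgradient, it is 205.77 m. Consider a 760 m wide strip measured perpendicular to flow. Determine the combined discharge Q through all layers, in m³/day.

264

Flow is parallel to layering, so each bed carries its own Darcy discharge and the transmissivities add.
Σ(K_i·b_i) = 4.74×12.8 + 0.297×9.21 + 0.0605×8.94 = 63.95 m²/day.
Hydraulic gradient i = (214.99 − 205.77) / 1700 = 9.22 / 1700 = 0.005424.
Q = Σ(K_i·b_i) · W · i = 63.95 × 760 × 0.005424 = 263.6 m³/day.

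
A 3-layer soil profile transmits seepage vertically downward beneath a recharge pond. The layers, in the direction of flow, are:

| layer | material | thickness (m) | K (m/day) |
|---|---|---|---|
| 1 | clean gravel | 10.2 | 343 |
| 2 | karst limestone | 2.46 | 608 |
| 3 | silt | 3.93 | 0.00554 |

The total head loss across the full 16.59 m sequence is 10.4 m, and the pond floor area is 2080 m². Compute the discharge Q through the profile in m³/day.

30.5

Flow is perpendicular to layering, so the layers act in series and the equivalent K is the thickness-weighted harmonic mean.
Total thickness L = 10.2 + 2.46 + 3.93 = 16.59 m.
Σ(b_i/K_i) = 10.2/343 + 2.46/608 + 3.93/0.00554 = 709.4 d.
K_eq = L / Σ(b_i/K_i) = 16.59 / 709.4 = 0.02339 m/day.
Q = K_eq · A · (Δh/L) = 0.02339 × 2080 × (10.4/16.59) = 30.49 m³/day.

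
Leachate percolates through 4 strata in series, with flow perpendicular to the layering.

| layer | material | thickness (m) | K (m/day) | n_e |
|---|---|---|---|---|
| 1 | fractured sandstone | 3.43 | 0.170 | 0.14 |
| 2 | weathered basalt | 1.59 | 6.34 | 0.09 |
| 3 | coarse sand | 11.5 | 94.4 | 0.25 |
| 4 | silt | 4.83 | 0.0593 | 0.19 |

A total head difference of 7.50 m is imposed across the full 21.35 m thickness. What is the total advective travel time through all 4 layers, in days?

60.1

With flow normal to the layers, continuity requires the same specific discharge q through every layer.
Σ(b_i/K_i) = 3.43/0.170 + 1.59/6.34 + 11.5/94.4 + 4.83/0.0593 = 102.0 d.
q = Δh / Σ(b_i/K_i) = 7.50 / 102.0 = 0.07353 m/day.
In each layer the seepage velocity is v_i = q/n_i, so the layer transit time is t_i = b_i·n_i / q:
  layer 1 (fractured sandstone): t_1 = 3.43 × 0.14 / 0.07353 = 6.531 d
  layer 2 (weathered basalt): t_2 = 1.59 × 0.09 / 0.07353 = 1.946 d
  layer 3 (coarse sand): t_3 = 11.5 × 0.25 / 0.07353 = 39.10 d
  layer 4 (silt): t_4 = 4.83 × 0.19 / 0.07353 = 12.48 d
Total t = Σ t_i = 60.06 days.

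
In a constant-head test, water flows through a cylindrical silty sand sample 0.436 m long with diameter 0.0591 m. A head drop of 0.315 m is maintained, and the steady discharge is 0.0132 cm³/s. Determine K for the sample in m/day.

0.575

Cross-sectional area A = π·(d/2)² = π × (0.0591/2)² = 0.002743 m².
Convert discharge: 0.0132 cm³/s = 1.320e-08 m³/s.
Darcy's law rearranged: K = Q·L / (A·Δh) = 1.320e-08 × 0.436 / (0.002743 × 0.315) = 6.660e-06 m/s = 0.5754 m/day.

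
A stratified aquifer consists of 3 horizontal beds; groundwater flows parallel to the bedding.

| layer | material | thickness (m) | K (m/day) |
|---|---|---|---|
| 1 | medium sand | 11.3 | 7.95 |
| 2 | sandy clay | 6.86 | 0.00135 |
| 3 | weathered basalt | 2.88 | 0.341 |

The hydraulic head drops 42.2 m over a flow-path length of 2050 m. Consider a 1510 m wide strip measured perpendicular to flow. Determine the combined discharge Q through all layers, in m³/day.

Flow is parallel to layering, so each bed carries its own Darcy discharge and the transmissivities add.
Σ(K_i·b_i) = 7.95×11.3 + 0.00135×6.86 + 0.341×2.88 = 90.83 m²/day.
Hydraulic gradient i = Δh / L = 42.2 / 2050 = 0.02059.
Q = Σ(K_i·b_i) · W · i = 90.83 × 1510 × 0.02059 = 2823 m³/day.

2820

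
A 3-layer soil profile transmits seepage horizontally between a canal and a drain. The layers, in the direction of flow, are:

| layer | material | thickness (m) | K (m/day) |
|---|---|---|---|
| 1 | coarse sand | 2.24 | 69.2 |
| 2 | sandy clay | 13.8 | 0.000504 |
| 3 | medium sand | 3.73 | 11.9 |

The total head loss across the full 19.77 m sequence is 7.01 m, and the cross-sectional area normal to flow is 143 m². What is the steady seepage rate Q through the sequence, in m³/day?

0.0366

Flow is perpendicular to layering, so the layers act in series and the equivalent K is the thickness-weighted harmonic mean.
Total thickness L = 2.24 + 13.8 + 3.73 = 19.77 m.
Σ(b_i/K_i) = 2.24/69.2 + 13.8/0.000504 + 3.73/11.9 = 27381 d.
K_eq = L / Σ(b_i/K_i) = 19.77 / 27381 = 0.0007220 m/day.
Q = K_eq · A · (Δh/L) = 0.0007220 × 143 × (7.01/19.77) = 0.03661 m³/day.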